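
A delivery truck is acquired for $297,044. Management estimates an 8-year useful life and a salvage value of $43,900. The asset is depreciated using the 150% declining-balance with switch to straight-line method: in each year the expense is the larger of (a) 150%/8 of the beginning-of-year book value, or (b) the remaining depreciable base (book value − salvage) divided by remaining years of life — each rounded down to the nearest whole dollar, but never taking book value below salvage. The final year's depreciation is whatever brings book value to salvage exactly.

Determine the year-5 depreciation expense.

$24,272

Depreciable base = $297,044 − $43,900 = $253,144.
Year 1: DB = ⌊$297,044 × 150%/8⌋ = $55,695; SL = ⌊$253,144/8⌋ = $31,643 → take DB $55,695. Book value $241,349.
Year 2: DB = ⌊$241,349 × 150%/8⌋ = $45,252; SL = ⌊$197,449/7⌋ = $28,207 → take DB $45,252. Book value $196,097.
Year 3: DB = ⌊$196,097 × 150%/8⌋ = $36,768; SL = ⌊$152,197/6⌋ = $25,366 → take DB $36,768. Book value $159,329.
Year 4: DB = ⌊$159,329 × 150%/8⌋ = $29,874; SL = ⌊$115,429/5⌋ = $23,085 → take DB $29,874. Book value $129,455.
Year 5: DB = ⌊$129,455 × 150%/8⌋ = $24,272; SL = ⌊$85,555/4⌋ = $21,388 → take DB $24,272. Book value $105,183.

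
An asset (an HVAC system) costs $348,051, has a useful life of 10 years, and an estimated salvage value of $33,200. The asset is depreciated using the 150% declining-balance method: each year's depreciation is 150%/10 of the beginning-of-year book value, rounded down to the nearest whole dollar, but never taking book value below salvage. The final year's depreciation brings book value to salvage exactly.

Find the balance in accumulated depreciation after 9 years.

$267,434

Depreciable base = $348,051 − $33,200 = $314,851.
Year 1: ⌊$348,051 × 150%/10⌋ = $52,207. Book value $295,844.
Year 2: ⌊$295,844 × 150%/10⌋ = $44,376. Book value $251,468.
Year 3: ⌊$251,468 × 150%/10⌋ = $37,720. Book value $213,748.
Year 4: ⌊$213,748 × 150%/10⌋ = $32,062. Book value $181,686.
Year 5: ⌊$181,686 × 150%/10⌋ = $27,252. Book value $154,434.
Year 6: ⌊$154,434 × 150%/10⌋ = $23,165. Book value $131,269.
Year 7: ⌊$131,269 × 150%/10⌋ = $19,690. Book value $111,579.
Year 8: ⌊$111,579 × 150%/10⌋ = $16,736. Book value $94,843.
Year 9: ⌊$94,843 × 150%/10⌋ = $14,226. Book value $80,617.
Accumulated through year 9 = $348,051 − $80,617 = $267,434.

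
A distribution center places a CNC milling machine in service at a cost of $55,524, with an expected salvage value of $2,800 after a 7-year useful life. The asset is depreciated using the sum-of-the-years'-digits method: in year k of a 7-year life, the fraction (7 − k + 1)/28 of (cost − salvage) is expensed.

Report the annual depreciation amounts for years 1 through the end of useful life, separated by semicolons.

$13,181; $11,298; $9,415; $7,532; $5,649; $3,766; $1,883

Depreciable base = $55,524 − $2,800 = $52,724.
Sum of the years' digits = 7+6+5+4+3+2+1 = 28.
Year 1: $52,724 × 7/28 = $13,181. Book value $42,343.
Year 2: $52,724 × 6/28 = $11,298. Book value $31,045.
Year 3: $52,724 × 5/28 = $9,415. Book value $21,630.
Year 4: $52,724 × 4/28 = $7,532. Book value $14,098.
Year 5: $52,724 × 3/28 = $5,649. Book value $8,449.
Year 6: $52,724 × 2/28 = $3,766. Book value $4,683.
Year 7: $52,724 × 1/28 = $1,883. Book value $2,800.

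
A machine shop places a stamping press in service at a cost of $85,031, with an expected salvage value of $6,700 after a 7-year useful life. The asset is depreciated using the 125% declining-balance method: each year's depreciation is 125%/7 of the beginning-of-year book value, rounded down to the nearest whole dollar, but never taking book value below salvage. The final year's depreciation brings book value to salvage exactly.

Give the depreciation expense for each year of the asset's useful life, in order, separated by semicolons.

Depreciable base = $85,031 − $6,700 = $78,331.
Year 1: ⌊$85,031 × 125%/7⌋ = $15,184. Book value $69,847.
Year 2: ⌊$69,847 × 125%/7⌋ = $12,472. Book value $57,375.
Year 3: ⌊$57,375 × 125%/7⌋ = $10,245. Book value $47,130.
Year 4: ⌊$47,130 × 125%/7⌋ = $8,416. Book value $38,714.
Year 5: ⌊$38,714 × 125%/7⌋ = $6,913. Book value $31,801.
Year 6: ⌊$31,801 × 125%/7⌋ = $5,678. Book value $26,123.
Year 7 (final): $26,123 − $6,700 = $19,423. Book value $6,700.

$15,184; $12,472; $10,245; $8,416; $6,913; $5,678; $19,423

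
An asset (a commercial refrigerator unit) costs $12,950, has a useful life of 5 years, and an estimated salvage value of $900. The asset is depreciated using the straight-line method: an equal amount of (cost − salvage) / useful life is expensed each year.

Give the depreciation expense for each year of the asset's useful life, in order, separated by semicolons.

Depreciable base = $12,950 − $900 = $12,050.
Annual expense = $12,050 / 5 = $2,410.
End of year 1: book value $10,540.
End of year 2: book value $8,130.
End of year 3: book value $5,720.
End of year 4: book value $3,310.
End of year 5: book value $900.

$2,410; $2,410; $2,410; $2,410; $2,410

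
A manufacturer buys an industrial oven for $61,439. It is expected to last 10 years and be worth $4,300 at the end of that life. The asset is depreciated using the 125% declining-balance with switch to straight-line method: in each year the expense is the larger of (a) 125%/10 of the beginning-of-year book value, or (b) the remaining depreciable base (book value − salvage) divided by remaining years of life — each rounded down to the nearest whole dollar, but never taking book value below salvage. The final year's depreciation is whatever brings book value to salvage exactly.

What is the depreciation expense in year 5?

$5,265

Depreciable base = $61,439 − $4,300 = $57,139.
Year 1: DB = ⌊$61,439 × 125%/10⌋ = $7,679; SL = ⌊$57,139/10⌋ = $5,713 → take DB $7,679. Book value $53,760.
Year 2: DB = ⌊$53,760 × 125%/10⌋ = $6,720; SL = ⌊$49,460/9⌋ = $5,495 → take DB $6,720. Book value $47,040.
Year 3: DB = ⌊$47,040 × 125%/10⌋ = $5,880; SL = ⌊$42,740/8⌋ = $5,342 → take DB $5,880. Book value $41,160.
Year 4: DB = ⌊$41,160 × 125%/10⌋ = $5,145; SL = ⌊$36,860/7⌋ = $5,265 → take SL $5,265. Book value $35,895.
Year 5: DB = ⌊$35,895 × 125%/10⌋ = $4,486; SL = ⌊$31,595/6⌋ = $5,265 → take SL $5,265. Book value $30,630.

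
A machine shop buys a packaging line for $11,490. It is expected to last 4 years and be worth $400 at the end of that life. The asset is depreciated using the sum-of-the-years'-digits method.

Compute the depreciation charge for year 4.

Depreciable base = $11,490 − $400 = $11,090.
Sum of the years' digits = 4+3+2+1 = 10.
Year 1: $11,090 × 4/10 = $4,436. Book value $7,054.
Year 2: $11,090 × 3/10 = $3,327. Book value $3,727.
Year 3: $11,090 × 2/10 = $2,218. Book value $1,509.
Year 4: $11,090 × 1/10 = $1,109. Book value $400.

$1,109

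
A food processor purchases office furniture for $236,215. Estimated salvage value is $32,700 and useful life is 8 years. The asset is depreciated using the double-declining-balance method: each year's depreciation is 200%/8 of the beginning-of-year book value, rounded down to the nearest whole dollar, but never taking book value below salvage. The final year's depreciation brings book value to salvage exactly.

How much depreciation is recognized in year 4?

Depreciable base = $236,215 − $32,700 = $203,515.
Year 1: ⌊$236,215 × 200%/8⌋ = $59,053. Book value $177,162.
Year 2: ⌊$177,162 × 200%/8⌋ = $44,290. Book value $132,872.
Year 3: ⌊$132,872 × 200%/8⌋ = $33,218. Book value $99,654.
Year 4: ⌊$99,654 × 200%/8⌋ = $24,913. Book value $74,741.

$24,913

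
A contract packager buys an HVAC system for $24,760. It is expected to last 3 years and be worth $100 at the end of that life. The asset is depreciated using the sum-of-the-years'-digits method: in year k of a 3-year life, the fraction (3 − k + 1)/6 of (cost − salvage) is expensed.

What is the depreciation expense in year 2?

$8,220

Depreciable base = $24,760 − $100 = $24,660.
Sum of the years' digits = 3+2+1 = 6.
Year 1: $24,660 × 3/6 = $12,330. Book value $12,430.
Year 2: $24,660 × 2/6 = $8,220. Book value $4,210.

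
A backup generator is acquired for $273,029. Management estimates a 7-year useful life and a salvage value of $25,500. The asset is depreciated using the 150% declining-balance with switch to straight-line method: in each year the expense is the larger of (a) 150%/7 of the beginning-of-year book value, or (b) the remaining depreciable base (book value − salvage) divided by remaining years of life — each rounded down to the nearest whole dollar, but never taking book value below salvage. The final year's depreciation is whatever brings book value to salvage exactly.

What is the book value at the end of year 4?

$104,057

Depreciable base = $273,029 − $25,500 = $247,529.
Year 1: DB = ⌊$273,029 × 150%/7⌋ = $58,506; SL = ⌊$247,529/7⌋ = $35,361 → take DB $58,506. Book value $214,523.
Year 2: DB = ⌊$214,523 × 150%/7⌋ = $45,969; SL = ⌊$189,023/6⌋ = $31,503 → take DB $45,969. Book value $168,554.
Year 3: DB = ⌊$168,554 × 150%/7⌋ = $36,118; SL = ⌊$143,054/5⌋ = $28,610 → take DB $36,118. Book value $132,436.
Year 4: DB = ⌊$132,436 × 150%/7⌋ = $28,379; SL = ⌊$106,936/4⌋ = $26,734 → take DB $28,379. Book value $104,057.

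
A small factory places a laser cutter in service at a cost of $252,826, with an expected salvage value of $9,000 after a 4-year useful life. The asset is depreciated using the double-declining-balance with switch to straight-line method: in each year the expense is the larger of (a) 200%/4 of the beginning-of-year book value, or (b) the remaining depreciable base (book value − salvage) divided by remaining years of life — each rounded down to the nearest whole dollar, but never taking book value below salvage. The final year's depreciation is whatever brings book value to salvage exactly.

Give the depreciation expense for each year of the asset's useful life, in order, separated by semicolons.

Depreciable base = $252,826 − $9,000 = $243,826.
Year 1: DB = ⌊$252,826 × 200%/4⌋ = $126,413; SL = ⌊$243,826/4⌋ = $60,956 → take DB $126,413. Book value $126,413.
Year 2: DB = ⌊$126,413 × 200%/4⌋ = $63,206; SL = ⌊$117,413/3⌋ = $39,137 → take DB $63,206. Book value $63,207.
Year 3: DB = ⌊$63,207 × 200%/4⌋ = $31,603; SL = ⌊$54,207/2⌋ = $27,103 → take DB $31,603. Book value $31,604.
Year 4 (final): $31,604 − $9,000 = $22,604. Book value $9,000.

$126,413; $63,206; $31,603; $22,604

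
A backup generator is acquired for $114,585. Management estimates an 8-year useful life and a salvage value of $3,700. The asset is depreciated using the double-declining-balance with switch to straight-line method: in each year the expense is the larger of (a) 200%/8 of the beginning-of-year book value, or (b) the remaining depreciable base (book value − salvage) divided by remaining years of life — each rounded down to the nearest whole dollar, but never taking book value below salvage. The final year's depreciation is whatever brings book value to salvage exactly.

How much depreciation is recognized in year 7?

Depreciable base = $114,585 − $3,700 = $110,885.
Year 1: DB = ⌊$114,585 × 200%/8⌋ = $28,646; SL = ⌊$110,885/8⌋ = $13,860 → take DB $28,646. Book value $85,939.
Year 2: DB = ⌊$85,939 × 200%/8⌋ = $21,484; SL = ⌊$82,239/7⌋ = $11,748 → take DB $21,484. Book value $64,455.
Year 3: DB = ⌊$64,455 × 200%/8⌋ = $16,113; SL = ⌊$60,755/6⌋ = $10,125 → take DB $16,113. Book value $48,342.
Year 4: DB = ⌊$48,342 × 200%/8⌋ = $12,085; SL = ⌊$44,642/5⌋ = $8,928 → take DB $12,085. Book value $36,257.
Year 5: DB = ⌊$36,257 × 200%/8⌋ = $9,064; SL = ⌊$32,557/4⌋ = $8,139 → take DB $9,064. Book value $27,193.
Year 6: DB = ⌊$27,193 × 200%/8⌋ = $6,798; SL = ⌊$23,493/3⌋ = $7,831 → take SL $7,831. Book value $19,362.
Year 7: DB = ⌊$19,362 × 200%/8⌋ = $4,840; SL = ⌊$15,662/2⌋ = $7,831 → take SL $7,831. Book value $11,531.

$7,831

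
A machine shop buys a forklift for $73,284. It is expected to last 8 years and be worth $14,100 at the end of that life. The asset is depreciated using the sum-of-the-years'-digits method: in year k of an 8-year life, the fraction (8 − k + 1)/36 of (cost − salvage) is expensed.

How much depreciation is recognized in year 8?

$1,644

Depreciable base = $73,284 − $14,100 = $59,184.
Sum of the years' digits = 8+7+6+5+4+3+2+1 = 36.
Year 1: $59,184 × 8/36 = $13,152. Book value $60,132.
Year 2: $59,184 × 7/36 = $11,508. Book value $48,624.
Year 3: $59,184 × 6/36 = $9,864. Book value $38,760.
Year 4: $59,184 × 5/36 = $8,220. Book value $30,540.
Year 5: $59,184 × 4/36 = $6,576. Book value $23,964.
Year 6: $59,184 × 3/36 = $4,932. Book value $19,032.
Year 7: $59,184 × 2/36 = $3,288. Book value $15,744.
Year 8: $59,184 × 1/36 = $1,644. Book value $14,100.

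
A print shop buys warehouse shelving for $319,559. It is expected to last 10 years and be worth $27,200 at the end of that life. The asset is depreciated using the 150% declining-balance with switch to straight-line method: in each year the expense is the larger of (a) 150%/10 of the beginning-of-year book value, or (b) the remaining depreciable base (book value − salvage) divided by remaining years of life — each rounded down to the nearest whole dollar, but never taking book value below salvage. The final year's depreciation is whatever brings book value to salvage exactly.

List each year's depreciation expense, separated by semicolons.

$47,933; $40,743; $34,632; $29,437; $25,022; $22,918; $22,918; $22,918; $22,919; $22,919

Depreciable base = $319,559 − $27,200 = $292,359.
Year 1: DB = ⌊$319,559 × 150%/10⌋ = $47,933; SL = ⌊$292,359/10⌋ = $29,235 → take DB $47,933. Book value $271,626.
Year 2: DB = ⌊$271,626 × 150%/10⌋ = $40,743; SL = ⌊$244,426/9⌋ = $27,158 → take DB $40,743. Book value $230,883.
Year 3: DB = ⌊$230,883 × 150%/10⌋ = $34,632; SL = ⌊$203,683/8⌋ = $25,460 → take DB $34,632. Book value $196,251.
Year 4: DB = ⌊$196,251 × 150%/10⌋ = $29,437; SL = ⌊$169,051/7⌋ = $24,150 → take DB $29,437. Book value $166,814.
Year 5: DB = ⌊$166,814 × 150%/10⌋ = $25,022; SL = ⌊$139,614/6⌋ = $23,269 → take DB $25,022. Book value $141,792.
Year 6: DB = ⌊$141,792 × 150%/10⌋ = $21,268; SL = ⌊$114,592/5⌋ = $22,918 → take SL $22,918. Book value $118,874.
Year 7: DB = ⌊$118,874 × 150%/10⌋ = $17,831; SL = ⌊$91,674/4⌋ = $22,918 → take SL $22,918. Book value $95,956.
Year 8: DB = ⌊$95,956 × 150%/10⌋ = $14,393; SL = ⌊$68,756/3⌋ = $22,918 → take SL $22,918. Book value $73,038.
Year 9: DB = ⌊$73,038 × 150%/10⌋ = $10,955; SL = ⌊$45,838/2⌋ = $22,919 → take SL $22,919. Book value $50,119.
Year 10 (final): $50,119 − $27,200 = $22,919. Book value $27,200.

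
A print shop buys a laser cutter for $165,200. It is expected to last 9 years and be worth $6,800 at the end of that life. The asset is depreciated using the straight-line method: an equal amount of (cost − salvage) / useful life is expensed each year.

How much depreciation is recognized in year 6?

$17,600

Depreciable base = $165,200 − $6,800 = $158,400.
Annual expense = $158,400 / 9 = $17,600.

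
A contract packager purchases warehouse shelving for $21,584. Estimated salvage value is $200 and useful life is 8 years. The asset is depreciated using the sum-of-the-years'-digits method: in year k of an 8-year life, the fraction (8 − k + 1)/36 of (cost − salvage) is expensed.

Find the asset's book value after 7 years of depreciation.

Depreciable base = $21,584 − $200 = $21,384.
Sum of the years' digits = 8+7+6+5+4+3+2+1 = 36.
Year 1: $21,384 × 8/36 = $4,752. Book value $16,832.
Year 2: $21,384 × 7/36 = $4,158. Book value $12,674.
Year 3: $21,384 × 6/36 = $3,564. Book value $9,110.
Year 4: $21,384 × 5/36 = $2,970. Book value $6,140.
Year 5: $21,384 × 4/36 = $2,376. Book value $3,764.
Year 6: $21,384 × 3/36 = $1,782. Book value $1,982.
Year 7: $21,384 × 2/36 = $1,188. Book value $794.

$794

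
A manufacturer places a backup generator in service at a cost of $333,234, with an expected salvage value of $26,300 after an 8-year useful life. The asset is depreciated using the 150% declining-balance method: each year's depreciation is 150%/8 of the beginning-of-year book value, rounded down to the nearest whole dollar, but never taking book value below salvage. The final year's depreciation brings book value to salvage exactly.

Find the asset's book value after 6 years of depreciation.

Depreciable base = $333,234 − $26,300 = $306,934.
Year 1: ⌊$333,234 × 150%/8⌋ = $62,481. Book value $270,753.
Year 2: ⌊$270,753 × 150%/8⌋ = $50,766. Book value $219,987.
Year 3: ⌊$219,987 × 150%/8⌋ = $41,247. Book value $178,740.
Year 4: ⌊$178,740 × 150%/8⌋ = $33,513. Book value $145,227.
Year 5: ⌊$145,227 × 150%/8⌋ = $27,230. Book value $117,997.
Year 6: ⌊$117,997 × 150%/8⌋ = $22,124. Book value $95,873.

$95,873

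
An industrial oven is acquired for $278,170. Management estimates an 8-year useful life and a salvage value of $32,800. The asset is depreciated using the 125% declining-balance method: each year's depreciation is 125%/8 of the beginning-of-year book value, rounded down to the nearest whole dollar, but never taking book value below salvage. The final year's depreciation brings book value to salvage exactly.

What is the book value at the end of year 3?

Depreciable base = $278,170 − $32,800 = $245,370.
Year 1: ⌊$278,170 × 125%/8⌋ = $43,464. Book value $234,706.
Year 2: ⌊$234,706 × 125%/8⌋ = $36,672. Book value $198,034.
Year 3: ⌊$198,034 × 125%/8⌋ = $30,942. Book value $167,092.

$167,092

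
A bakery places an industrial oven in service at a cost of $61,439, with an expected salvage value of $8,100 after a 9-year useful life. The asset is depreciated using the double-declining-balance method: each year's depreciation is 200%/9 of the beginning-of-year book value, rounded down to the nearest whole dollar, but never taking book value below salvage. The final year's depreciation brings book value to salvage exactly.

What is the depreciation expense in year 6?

$3,886

Depreciable base = $61,439 − $8,100 = $53,339.
Year 1: ⌊$61,439 × 200%/9⌋ = $13,653. Book value $47,786.
Year 2: ⌊$47,786 × 200%/9⌋ = $10,619. Book value $37,167.
Year 3: ⌊$37,167 × 200%/9⌋ = $8,259. Book value $28,908.
Year 4: ⌊$28,908 × 200%/9⌋ = $6,424. Book value $22,484.
Year 5: ⌊$22,484 × 200%/9⌋ = $4,996. Book value $17,488.
Year 6: ⌊$17,488 × 200%/9⌋ = $3,886. Book value $13,602.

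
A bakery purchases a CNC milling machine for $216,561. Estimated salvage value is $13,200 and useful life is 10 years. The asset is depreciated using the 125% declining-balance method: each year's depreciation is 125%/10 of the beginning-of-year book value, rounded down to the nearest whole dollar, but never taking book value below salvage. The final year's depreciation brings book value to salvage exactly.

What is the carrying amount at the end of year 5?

$111,077

Depreciable base = $216,561 − $13,200 = $203,361.
Year 1: ⌊$216,561 × 125%/10⌋ = $27,070. Book value $189,491.
Year 2: ⌊$189,491 × 125%/10⌋ = $23,686. Book value $165,805.
Year 3: ⌊$165,805 × 125%/10⌋ = $20,725. Book value $145,080.
Year 4: ⌊$145,080 × 125%/10⌋ = $18,135. Book value $126,945.
Year 5: ⌊$126,945 × 125%/10⌋ = $15,868. Book value $111,077.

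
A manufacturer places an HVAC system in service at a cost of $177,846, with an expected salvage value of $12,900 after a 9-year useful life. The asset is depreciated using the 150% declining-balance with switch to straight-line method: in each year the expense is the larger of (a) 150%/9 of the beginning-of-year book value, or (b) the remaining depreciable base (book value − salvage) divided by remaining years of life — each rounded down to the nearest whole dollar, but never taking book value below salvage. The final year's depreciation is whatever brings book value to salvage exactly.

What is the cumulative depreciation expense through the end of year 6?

Depreciable base = $177,846 − $12,900 = $164,946.
Year 1: DB = ⌊$177,846 × 150%/9⌋ = $29,641; SL = ⌊$164,946/9⌋ = $18,327 → take DB $29,641. Book value $148,205.
Year 2: DB = ⌊$148,205 × 150%/9⌋ = $24,700; SL = ⌊$135,305/8⌋ = $16,913 → take DB $24,700. Book value $123,505.
Year 3: DB = ⌊$123,505 × 150%/9⌋ = $20,584; SL = ⌊$110,605/7⌋ = $15,800 → take DB $20,584. Book value $102,921.
Year 4: DB = ⌊$102,921 × 150%/9⌋ = $17,153; SL = ⌊$90,021/6⌋ = $15,003 → take DB $17,153. Book value $85,768.
Year 5: DB = ⌊$85,768 × 150%/9⌋ = $14,294; SL = ⌊$72,868/5⌋ = $14,573 → take SL $14,573. Book value $71,195.
Year 6: DB = ⌊$71,195 × 150%/9⌋ = $11,865; SL = ⌊$58,295/4⌋ = $14,573 → take SL $14,573. Book value $56,622.
Accumulated through year 6 = $177,846 − $56,622 = $121,224.

$121,224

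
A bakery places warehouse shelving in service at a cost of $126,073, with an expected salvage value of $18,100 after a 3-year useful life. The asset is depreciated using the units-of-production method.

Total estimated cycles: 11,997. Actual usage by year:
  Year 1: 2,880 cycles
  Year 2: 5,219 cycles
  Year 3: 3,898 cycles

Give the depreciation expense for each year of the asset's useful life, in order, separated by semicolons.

Depreciable base = $126,073 − $18,100 = $107,973.
Rate = $107,973 / 11,997 cycles = $9 per cycle.
Year 1: 2,880 × $9 = $25,920. Book value $100,153.
Year 2: 5,219 × $9 = $46,971. Book value $53,182.
Year 3: 3,898 × $9 = $35,082. Book value $18,100.

$25,920; $46,971; $35,082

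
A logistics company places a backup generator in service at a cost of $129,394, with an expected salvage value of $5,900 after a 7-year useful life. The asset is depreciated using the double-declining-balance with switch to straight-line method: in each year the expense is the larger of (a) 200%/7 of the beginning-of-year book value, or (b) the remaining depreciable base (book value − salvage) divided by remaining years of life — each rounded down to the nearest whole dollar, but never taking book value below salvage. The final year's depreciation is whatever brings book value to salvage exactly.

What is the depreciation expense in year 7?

$9,080

Depreciable base = $129,394 − $5,900 = $123,494.
Year 1: DB = ⌊$129,394 × 200%/7⌋ = $36,969; SL = ⌊$123,494/7⌋ = $17,642 → take DB $36,969. Book value $92,425.
Year 2: DB = ⌊$92,425 × 200%/7⌋ = $26,407; SL = ⌊$86,525/6⌋ = $14,420 → take DB $26,407. Book value $66,018.
Year 3: DB = ⌊$66,018 × 200%/7⌋ = $18,862; SL = ⌊$60,118/5⌋ = $12,023 → take DB $18,862. Book value $47,156.
Year 4: DB = ⌊$47,156 × 200%/7⌋ = $13,473; SL = ⌊$41,256/4⌋ = $10,314 → take DB $13,473. Book value $33,683.
Year 5: DB = ⌊$33,683 × 200%/7⌋ = $9,623; SL = ⌊$27,783/3⌋ = $9,261 → take DB $9,623. Book value $24,060.
Year 6: DB = ⌊$24,060 × 200%/7⌋ = $6,874; SL = ⌊$18,160/2⌋ = $9,080 → take SL $9,080. Book value $14,980.
Year 7 (final): $14,980 − $5,900 = $9,080. Book value $5,900.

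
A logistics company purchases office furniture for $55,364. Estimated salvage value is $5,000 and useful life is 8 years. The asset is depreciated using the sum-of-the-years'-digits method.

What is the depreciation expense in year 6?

Depreciable base = $55,364 − $5,000 = $50,364.
Sum of the years' digits = 8+7+6+5+4+3+2+1 = 36.
Year 1: $50,364 × 8/36 = $11,192. Book value $44,172.
Year 2: $50,364 × 7/36 = $9,793. Book value $34,379.
Year 3: $50,364 × 6/36 = $8,394. Book value $25,985.
Year 4: $50,364 × 5/36 = $6,995. Book value $18,990.
Year 5: $50,364 × 4/36 = $5,596. Book value $13,394.
Year 6: $50,364 × 3/36 = $4,197. Book value $9,197.

$4,197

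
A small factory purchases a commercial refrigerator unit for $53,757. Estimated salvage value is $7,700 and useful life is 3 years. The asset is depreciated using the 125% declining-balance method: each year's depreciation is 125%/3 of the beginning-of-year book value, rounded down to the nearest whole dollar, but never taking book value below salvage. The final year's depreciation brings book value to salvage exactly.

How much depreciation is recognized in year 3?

Depreciable base = $53,757 − $7,700 = $46,057.
Year 1: ⌊$53,757 × 125%/3⌋ = $22,398. Book value $31,359.
Year 2: ⌊$31,359 × 125%/3⌋ = $13,066. Book value $18,293.
Year 3 (final): $18,293 − $7,700 = $10,593. Book value $7,700.

$10,593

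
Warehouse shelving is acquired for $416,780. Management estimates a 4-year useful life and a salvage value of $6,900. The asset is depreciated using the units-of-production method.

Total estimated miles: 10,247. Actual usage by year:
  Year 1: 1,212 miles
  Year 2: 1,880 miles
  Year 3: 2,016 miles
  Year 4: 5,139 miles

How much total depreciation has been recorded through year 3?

Depreciable base = $416,780 − $6,900 = $409,880.
Rate = $409,880 / 10,247 miles = $40 per mile.
Year 1: 1,212 × $40 = $48,480. Book value $368,300.
Year 2: 1,880 × $40 = $75,200. Book value $293,100.
Year 3: 2,016 × $40 = $80,640. Book value $212,460.
Accumulated through year 3 = $416,780 − $212,460 = $204,320.

$204,320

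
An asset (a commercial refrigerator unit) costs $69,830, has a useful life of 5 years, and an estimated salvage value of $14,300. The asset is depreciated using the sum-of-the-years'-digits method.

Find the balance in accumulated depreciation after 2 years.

$33,318

Depreciable base = $69,830 − $14,300 = $55,530.
Sum of the years' digits = 5+4+3+2+1 = 15.
Year 1: $55,530 × 5/15 = $18,510. Book value $51,320.
Year 2: $55,530 × 4/15 = $14,808. Book value $36,512.
Accumulated through year 2 = $69,830 − $36,512 = $33,318.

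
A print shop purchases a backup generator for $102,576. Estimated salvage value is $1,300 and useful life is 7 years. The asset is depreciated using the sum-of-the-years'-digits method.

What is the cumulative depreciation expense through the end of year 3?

$65,106

Depreciable base = $102,576 − $1,300 = $101,276.
Sum of the years' digits = 7+6+5+4+3+2+1 = 28.
Year 1: $101,276 × 7/28 = $25,319. Book value $77,257.
Year 2: $101,276 × 6/28 = $21,702. Book value $55,555.
Year 3: $101,276 × 5/28 = $18,085. Book value $37,470.
Accumulated through year 3 = $102,576 − $37,470 = $65,106.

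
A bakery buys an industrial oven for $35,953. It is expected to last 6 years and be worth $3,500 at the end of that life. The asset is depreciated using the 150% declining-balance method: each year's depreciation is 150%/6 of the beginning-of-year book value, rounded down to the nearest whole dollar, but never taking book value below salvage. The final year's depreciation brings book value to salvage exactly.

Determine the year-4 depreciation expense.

$3,792

Depreciable base = $35,953 − $3,500 = $32,453.
Year 1: ⌊$35,953 × 150%/6⌋ = $8,988. Book value $26,965.
Year 2: ⌊$26,965 × 150%/6⌋ = $6,741. Book value $20,224.
Year 3: ⌊$20,224 × 150%/6⌋ = $5,056. Book value $15,168.
Year 4: ⌊$15,168 × 150%/6⌋ = $3,792. Book value $11,376.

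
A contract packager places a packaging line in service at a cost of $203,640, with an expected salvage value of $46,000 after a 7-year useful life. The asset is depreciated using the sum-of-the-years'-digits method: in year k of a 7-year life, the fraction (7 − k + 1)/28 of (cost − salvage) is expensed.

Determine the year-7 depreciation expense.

Depreciable base = $203,640 − $46,000 = $157,640.
Sum of the years' digits = 7+6+5+4+3+2+1 = 28.
Year 1: $157,640 × 7/28 = $39,410. Book value $164,230.
Year 2: $157,640 × 6/28 = $33,780. Book value $130,450.
Year 3: $157,640 × 5/28 = $28,150. Book value $102,300.
Year 4: $157,640 × 4/28 = $22,520. Book value $79,780.
Year 5: $157,640 × 3/28 = $16,890. Book value $62,890.
Year 6: $157,640 × 2/28 = $11,260. Book value $51,630.
Year 7: $157,640 × 1/28 = $5,630. Book value $46,000.

$5,630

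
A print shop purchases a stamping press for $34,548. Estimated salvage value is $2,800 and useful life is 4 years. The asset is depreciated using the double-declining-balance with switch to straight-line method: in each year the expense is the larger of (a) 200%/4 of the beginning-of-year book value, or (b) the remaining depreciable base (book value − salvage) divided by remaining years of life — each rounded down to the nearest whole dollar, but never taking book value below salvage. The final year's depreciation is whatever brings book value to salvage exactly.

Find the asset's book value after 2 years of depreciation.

$8,637

Depreciable base = $34,548 − $2,800 = $31,748.
Year 1: DB = ⌊$34,548 × 200%/4⌋ = $17,274; SL = ⌊$31,748/4⌋ = $7,937 → take DB $17,274. Book value $17,274.
Year 2: DB = ⌊$17,274 × 200%/4⌋ = $8,637; SL = ⌊$14,474/3⌋ = $4,824 → take DB $8,637. Book value $8,637.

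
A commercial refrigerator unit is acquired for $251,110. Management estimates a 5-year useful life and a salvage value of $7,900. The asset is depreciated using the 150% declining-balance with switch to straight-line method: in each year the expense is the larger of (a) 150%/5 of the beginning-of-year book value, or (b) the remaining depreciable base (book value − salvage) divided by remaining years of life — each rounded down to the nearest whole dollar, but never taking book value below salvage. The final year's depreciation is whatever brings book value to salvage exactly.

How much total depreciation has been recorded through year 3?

Depreciable base = $251,110 − $7,900 = $243,210.
Year 1: DB = ⌊$251,110 × 150%/5⌋ = $75,333; SL = ⌊$243,210/5⌋ = $48,642 → take DB $75,333. Book value $175,777.
Year 2: DB = ⌊$175,777 × 150%/5⌋ = $52,733; SL = ⌊$167,877/4⌋ = $41,969 → take DB $52,733. Book value $123,044.
Year 3: DB = ⌊$123,044 × 150%/5⌋ = $36,913; SL = ⌊$115,144/3⌋ = $38,381 → take SL $38,381. Book value $84,663.
Accumulated through year 3 = $251,110 − $84,663 = $166,447.

$166,447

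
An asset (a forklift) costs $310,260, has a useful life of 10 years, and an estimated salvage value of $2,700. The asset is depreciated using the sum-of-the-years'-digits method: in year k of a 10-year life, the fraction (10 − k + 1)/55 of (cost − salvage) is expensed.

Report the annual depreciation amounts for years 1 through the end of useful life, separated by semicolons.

$55,920; $50,328; $44,736; $39,144; $33,552; $27,960; $22,368; $16,776; $11,184; $5,592

Depreciable base = $310,260 − $2,700 = $307,560.
Sum of the years' digits = 10+9+8+7+6+5+4+3+2+1 = 55.
Year 1: $307,560 × 10/55 = $55,920. Book value $254,340.
Year 2: $307,560 × 9/55 = $50,328. Book value $204,012.
Year 3: $307,560 × 8/55 = $44,736. Book value $159,276.
Year 4: $307,560 × 7/55 = $39,144. Book value $120,132.
Year 5: $307,560 × 6/55 = $33,552. Book value $86,580.
Year 6: $307,560 × 5/55 = $27,960. Book value $58,620.
Year 7: $307,560 × 4/55 = $22,368. Book value $36,252.
Year 8: $307,560 × 3/55 = $16,776. Book value $19,476.
Year 9: $307,560 × 2/55 = $11,184. Book value $8,292.
Year 10: $307,560 × 1/55 = $5,592. Book value $2,700.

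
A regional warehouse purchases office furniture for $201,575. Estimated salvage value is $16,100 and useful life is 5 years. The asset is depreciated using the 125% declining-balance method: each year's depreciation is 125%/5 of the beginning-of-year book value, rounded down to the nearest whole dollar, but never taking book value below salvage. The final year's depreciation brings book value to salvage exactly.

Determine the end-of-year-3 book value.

Depreciable base = $201,575 − $16,100 = $185,475.
Year 1: ⌊$201,575 × 125%/5⌋ = $50,393. Book value $151,182.
Year 2: ⌊$151,182 × 125%/5⌋ = $37,795. Book value $113,387.
Year 3: ⌊$113,387 × 125%/5⌋ = $28,346. Book value $85,041.

$85,041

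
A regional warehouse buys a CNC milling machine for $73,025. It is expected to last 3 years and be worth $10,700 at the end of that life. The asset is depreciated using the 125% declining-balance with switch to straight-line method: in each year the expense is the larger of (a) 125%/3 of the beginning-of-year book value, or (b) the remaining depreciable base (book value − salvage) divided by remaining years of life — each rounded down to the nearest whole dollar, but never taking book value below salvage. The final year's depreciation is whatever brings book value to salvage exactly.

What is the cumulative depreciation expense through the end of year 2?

$48,176

Depreciable base = $73,025 − $10,700 = $62,325.
Year 1: DB = ⌊$73,025 × 125%/3⌋ = $30,427; SL = ⌊$62,325/3⌋ = $20,775 → take DB $30,427. Book value $42,598.
Year 2: DB = ⌊$42,598 × 125%/3⌋ = $17,749; SL = ⌊$31,898/2⌋ = $15,949 → take DB $17,749. Book value $24,849.
Accumulated through year 2 = $73,025 − $24,849 = $48,176.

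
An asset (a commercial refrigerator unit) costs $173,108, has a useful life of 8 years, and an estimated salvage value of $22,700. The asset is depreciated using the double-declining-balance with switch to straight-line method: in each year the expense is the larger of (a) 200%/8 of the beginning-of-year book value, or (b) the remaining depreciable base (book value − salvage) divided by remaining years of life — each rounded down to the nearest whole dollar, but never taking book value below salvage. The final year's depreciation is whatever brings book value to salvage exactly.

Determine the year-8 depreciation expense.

$409

Depreciable base = $173,108 − $22,700 = $150,408.
Year 1: DB = ⌊$173,108 × 200%/8⌋ = $43,277; SL = ⌊$150,408/8⌋ = $18,801 → take DB $43,277. Book value $129,831.
Year 2: DB = ⌊$129,831 × 200%/8⌋ = $32,457; SL = ⌊$107,131/7⌋ = $15,304 → take DB $32,457. Book value $97,374.
Year 3: DB = ⌊$97,374 × 200%/8⌋ = $24,343; SL = ⌊$74,674/6⌋ = $12,445 → take DB $24,343. Book value $73,031.
Year 4: DB = ⌊$73,031 × 200%/8⌋ = $18,257; SL = ⌊$50,331/5⌋ = $10,066 → take DB $18,257. Book value $54,774.
Year 5: DB = ⌊$54,774 × 200%/8⌋ = $13,693; SL = ⌊$32,074/4⌋ = $8,018 → take DB $13,693. Book value $41,081.
Year 6: DB = ⌊$41,081 × 200%/8⌋ = $10,270; SL = ⌊$18,381/3⌋ = $6,127 → take DB $10,270. Book value $30,811.
Year 7: DB = ⌊$30,811 × 200%/8⌋ = $7,702; SL = ⌊$8,111/2⌋ = $4,055 → take DB $7,702. Book value $23,109.
Year 8 (final): $23,109 − $22,700 = $409. Book value $22,700.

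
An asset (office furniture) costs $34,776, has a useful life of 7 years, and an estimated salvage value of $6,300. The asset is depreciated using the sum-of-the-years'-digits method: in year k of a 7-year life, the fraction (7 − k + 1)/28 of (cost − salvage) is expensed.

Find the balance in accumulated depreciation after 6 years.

$27,459

Depreciable base = $34,776 − $6,300 = $28,476.
Sum of the years' digits = 7+6+5+4+3+2+1 = 28.
Year 1: $28,476 × 7/28 = $7,119. Book value $27,657.
Year 2: $28,476 × 6/28 = $6,102. Book value $21,555.
Year 3: $28,476 × 5/28 = $5,085. Book value $16,470.
Year 4: $28,476 × 4/28 = $4,068. Book value $12,402.
Year 5: $28,476 × 3/28 = $3,051. Book value $9,351.
Year 6: $28,476 × 2/28 = $2,034. Book value $7,317.
Accumulated through year 6 = $34,776 − $7,317 = $27,459.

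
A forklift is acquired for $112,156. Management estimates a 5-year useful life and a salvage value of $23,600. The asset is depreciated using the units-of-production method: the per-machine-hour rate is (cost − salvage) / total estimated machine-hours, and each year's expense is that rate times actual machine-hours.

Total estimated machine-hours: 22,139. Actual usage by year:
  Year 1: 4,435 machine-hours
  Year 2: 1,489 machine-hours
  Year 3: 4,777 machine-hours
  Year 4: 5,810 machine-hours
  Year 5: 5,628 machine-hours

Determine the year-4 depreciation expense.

$23,240

Depreciable base = $112,156 − $23,600 = $88,556.
Rate = $88,556 / 22,139 machine-hours = $4 per machine-hour.
Year 1: 4,435 × $4 = $17,740. Book value $94,416.
Year 2: 1,489 × $4 = $5,956. Book value $88,460.
Year 3: 4,777 × $4 = $19,108. Book value $69,352.
Year 4: 5,810 × $4 = $23,240. Book value $46,112.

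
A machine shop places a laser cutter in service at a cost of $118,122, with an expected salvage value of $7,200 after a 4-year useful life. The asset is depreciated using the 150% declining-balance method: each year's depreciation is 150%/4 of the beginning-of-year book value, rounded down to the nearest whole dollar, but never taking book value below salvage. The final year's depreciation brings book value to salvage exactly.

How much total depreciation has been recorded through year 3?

$89,283

Depreciable base = $118,122 − $7,200 = $110,922.
Year 1: ⌊$118,122 × 150%/4⌋ = $44,295. Book value $73,827.
Year 2: ⌊$73,827 × 150%/4⌋ = $27,685. Book value $46,142.
Year 3: ⌊$46,142 × 150%/4⌋ = $17,303. Book value $28,839.
Accumulated through year 3 = $118,122 − $28,839 = $89,283.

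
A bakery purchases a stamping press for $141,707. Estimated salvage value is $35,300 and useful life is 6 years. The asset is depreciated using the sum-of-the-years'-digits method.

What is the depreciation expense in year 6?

$5,067

Depreciable base = $141,707 − $35,300 = $106,407.
Sum of the years' digits = 6+5+4+3+2+1 = 21.
Year 1: $106,407 × 6/21 = $30,402. Book value $111,305.
Year 2: $106,407 × 5/21 = $25,335. Book value $85,970.
Year 3: $106,407 × 4/21 = $20,268. Book value $65,702.
Year 4: $106,407 × 3/21 = $15,201. Book value $50,501.
Year 5: $106,407 × 2/21 = $10,134. Book value $40,367.
Year 6: $106,407 × 1/21 = $5,067. Book value $35,300.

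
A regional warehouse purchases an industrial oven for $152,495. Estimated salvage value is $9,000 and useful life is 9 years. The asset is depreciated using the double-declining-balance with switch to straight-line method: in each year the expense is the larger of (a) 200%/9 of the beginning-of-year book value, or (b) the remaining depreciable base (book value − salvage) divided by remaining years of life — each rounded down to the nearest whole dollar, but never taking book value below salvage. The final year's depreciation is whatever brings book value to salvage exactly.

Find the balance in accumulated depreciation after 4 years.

$96,688

Depreciable base = $152,495 − $9,000 = $143,495.
Year 1: DB = ⌊$152,495 × 200%/9⌋ = $33,887; SL = ⌊$143,495/9⌋ = $15,943 → take DB $33,887. Book value $118,608.
Year 2: DB = ⌊$118,608 × 200%/9⌋ = $26,357; SL = ⌊$109,608/8⌋ = $13,701 → take DB $26,357. Book value $92,251.
Year 3: DB = ⌊$92,251 × 200%/9⌋ = $20,500; SL = ⌊$83,251/7⌋ = $11,893 → take DB $20,500. Book value $71,751.
Year 4: DB = ⌊$71,751 × 200%/9⌋ = $15,944; SL = ⌊$62,751/6⌋ = $10,458 → take DB $15,944. Book value $55,807.
Accumulated through year 4 = $152,495 − $55,807 = $96,688.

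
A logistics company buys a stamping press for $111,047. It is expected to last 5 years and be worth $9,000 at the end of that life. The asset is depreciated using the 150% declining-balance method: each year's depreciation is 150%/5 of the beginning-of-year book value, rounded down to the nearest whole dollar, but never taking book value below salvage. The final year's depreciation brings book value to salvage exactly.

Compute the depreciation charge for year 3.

Depreciable base = $111,047 − $9,000 = $102,047.
Year 1: ⌊$111,047 × 150%/5⌋ = $33,314. Book value $77,733.
Year 2: ⌊$77,733 × 150%/5⌋ = $23,319. Book value $54,414.
Year 3: ⌊$54,414 × 150%/5⌋ = $16,324. Book value $38,090.

$16,324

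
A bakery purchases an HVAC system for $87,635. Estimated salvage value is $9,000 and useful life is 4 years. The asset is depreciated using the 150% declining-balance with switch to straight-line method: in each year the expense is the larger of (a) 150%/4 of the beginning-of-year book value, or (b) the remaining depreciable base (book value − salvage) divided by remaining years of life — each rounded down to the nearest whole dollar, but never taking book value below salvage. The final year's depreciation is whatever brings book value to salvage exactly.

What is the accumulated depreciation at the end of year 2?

Depreciable base = $87,635 − $9,000 = $78,635.
Year 1: DB = ⌊$87,635 × 150%/4⌋ = $32,863; SL = ⌊$78,635/4⌋ = $19,658 → take DB $32,863. Book value $54,772.
Year 2: DB = ⌊$54,772 × 150%/4⌋ = $20,539; SL = ⌊$45,772/3⌋ = $15,257 → take DB $20,539. Book value $34,233.
Accumulated through year 2 = $87,635 − $34,233 = $53,402.

$53,402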